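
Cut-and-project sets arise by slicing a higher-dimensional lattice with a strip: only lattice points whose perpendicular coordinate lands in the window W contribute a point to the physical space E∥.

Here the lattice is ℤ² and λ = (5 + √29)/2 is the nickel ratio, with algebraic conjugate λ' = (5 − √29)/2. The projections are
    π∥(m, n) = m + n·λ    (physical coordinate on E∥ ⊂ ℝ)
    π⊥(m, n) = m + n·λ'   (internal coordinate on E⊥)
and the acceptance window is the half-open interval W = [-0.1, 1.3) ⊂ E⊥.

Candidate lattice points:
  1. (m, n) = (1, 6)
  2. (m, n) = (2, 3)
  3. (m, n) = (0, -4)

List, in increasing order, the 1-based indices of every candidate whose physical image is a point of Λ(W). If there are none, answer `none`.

λ' = (5−√29)/2 ≈ -0.192582.
#1 (1,6): internal coord 1 + (6)·λ' = -0.155494; -0.155494 ∉ [-0.1, 1.3) → out
#2 (2,3): internal coord 2 + (3)·λ' = +1.422253; +1.422253 ∉ [-0.1, 1.3) → out
#3 (0,-4): internal coord 0 + (-4)·λ' = +0.770330; +0.770330 ∈ [-0.1, 1.3) → IN Λ

3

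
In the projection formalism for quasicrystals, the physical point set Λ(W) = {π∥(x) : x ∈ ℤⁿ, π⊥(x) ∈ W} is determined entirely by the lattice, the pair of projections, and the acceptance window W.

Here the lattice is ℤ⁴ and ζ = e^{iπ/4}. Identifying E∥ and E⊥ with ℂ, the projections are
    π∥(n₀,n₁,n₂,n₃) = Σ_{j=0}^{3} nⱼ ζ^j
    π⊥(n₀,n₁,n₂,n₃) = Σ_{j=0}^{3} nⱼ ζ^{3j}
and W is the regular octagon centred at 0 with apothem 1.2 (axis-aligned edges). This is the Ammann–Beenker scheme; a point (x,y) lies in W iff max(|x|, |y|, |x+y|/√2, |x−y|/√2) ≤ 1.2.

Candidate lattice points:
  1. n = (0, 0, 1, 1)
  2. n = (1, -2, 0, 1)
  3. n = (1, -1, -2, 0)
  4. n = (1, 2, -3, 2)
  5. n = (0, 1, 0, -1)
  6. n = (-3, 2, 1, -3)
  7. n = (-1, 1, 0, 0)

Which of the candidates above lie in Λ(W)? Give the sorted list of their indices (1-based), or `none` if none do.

π⊥(n) = n₀ + n₁ζ³ + n₂ζ⁶ + n₃ζ⁹ where ζ = e^{iπ/4}.
#1 (0, 0, 1, 1): internal (0.707107, -0.292893); octagon support 0.707107 vs apothem 1.2 → ∈ W
#2 (1, -2, 0, 1): internal (3.121320, -0.707107); octagon support 3.121320 vs apothem 1.2 → ∉ W
#3 (1, -1, -2, 0): internal (1.707107, 1.292893); octagon support 2.121320 vs apothem 1.2 → ∉ W
#4 (1, 2, -3, 2): internal (1.000000, 5.828427); octagon support 5.828427 vs apothem 1.2 → ∉ W
#5 (0, 1, 0, -1): internal (-1.414214, 0.000000); octagon support 1.414214 vs apothem 1.2 → ∉ W
#6 (-3, 2, 1, -3): internal (-6.535534, -1.707107); octagon support 6.535534 vs apothem 1.2 → ∉ W
#7 (-1, 1, 0, 0): internal (-1.707107, 0.707107); octagon support 1.707107 vs apothem 1.2 → ∉ W

1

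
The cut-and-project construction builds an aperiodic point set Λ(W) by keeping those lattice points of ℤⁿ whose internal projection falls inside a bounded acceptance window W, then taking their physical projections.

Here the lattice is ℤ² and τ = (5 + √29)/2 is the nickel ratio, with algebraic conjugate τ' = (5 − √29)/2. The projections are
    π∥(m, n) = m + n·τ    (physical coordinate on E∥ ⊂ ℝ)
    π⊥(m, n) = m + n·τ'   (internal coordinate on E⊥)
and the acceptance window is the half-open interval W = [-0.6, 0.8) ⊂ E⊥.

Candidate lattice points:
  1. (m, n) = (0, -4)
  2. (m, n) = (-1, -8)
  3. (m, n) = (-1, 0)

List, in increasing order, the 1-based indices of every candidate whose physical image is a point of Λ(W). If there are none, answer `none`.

1, 2

Compute τ' = (5−√29)/2 = -0.19258, so π⊥(m,n) = m -0.19258·n.
candidate 1: (m,n)=(0,-4) → π∥ = 0-4·τ ≈ -20.77033, π⊥ = 0-4·τ' ≈ 0.77033 ∈ [-0.6, 0.8) ⇒ IN Λ
candidate 2: (m,n)=(-1,-8) → π∥ = -1-8·τ ≈ -42.54066, π⊥ = -1-8·τ' ≈ 0.54066 ∈ [-0.6, 0.8) ⇒ IN Λ
candidate 3: (m,n)=(-1,0) → π∥ = -1+0·τ ≈ -1.00000, π⊥ = -1+0·τ' ≈ -1.00000 ∉ [-0.6, 0.8) ⇒ out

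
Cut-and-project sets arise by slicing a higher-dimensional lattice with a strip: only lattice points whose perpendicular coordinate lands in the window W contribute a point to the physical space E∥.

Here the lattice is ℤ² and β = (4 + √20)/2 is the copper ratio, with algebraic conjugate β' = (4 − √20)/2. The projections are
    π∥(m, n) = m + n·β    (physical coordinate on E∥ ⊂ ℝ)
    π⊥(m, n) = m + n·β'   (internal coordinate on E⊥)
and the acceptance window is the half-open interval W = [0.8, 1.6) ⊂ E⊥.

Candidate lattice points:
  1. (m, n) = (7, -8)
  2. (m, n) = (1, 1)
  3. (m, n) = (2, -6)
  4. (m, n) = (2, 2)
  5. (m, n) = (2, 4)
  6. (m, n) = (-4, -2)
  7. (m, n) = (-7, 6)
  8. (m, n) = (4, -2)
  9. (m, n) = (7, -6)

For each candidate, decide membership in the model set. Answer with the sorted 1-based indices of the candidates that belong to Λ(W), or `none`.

β' = (4−√20)/2 ≈ -0.23607.
candidate 1: (m,n)=(7,-8) → π∥ = 7-8·β ≈ -26.88854, π⊥ = 7-8·β' ≈ 8.88854 ∉ [0.8, 1.6) ⇒ out
candidate 2: (m,n)=(1,1) → π∥ = 1+1·β ≈ 5.23607, π⊥ = 1+1·β' ≈ 0.76393 ∉ [0.8, 1.6) ⇒ out
candidate 3: (m,n)=(2,-6) → π∥ = 2-6·β ≈ -23.41641, π⊥ = 2-6·β' ≈ 3.41641 ∉ [0.8, 1.6) ⇒ out
candidate 4: (m,n)=(2,2) → π∥ = 2+2·β ≈ 10.47214, π⊥ = 2+2·β' ≈ 1.52786 ∈ [0.8, 1.6) ⇒ IN Λ
candidate 5: (m,n)=(2,4) → π∥ = 2+4·β ≈ 18.94427, π⊥ = 2+4·β' ≈ 1.05573 ∈ [0.8, 1.6) ⇒ IN Λ
candidate 6: (m,n)=(-4,-2) → π∥ = -4-2·β ≈ -12.47214, π⊥ = -4-2·β' ≈ -3.52786 ∉ [0.8, 1.6) ⇒ out
candidate 7: (m,n)=(-7,6) → π∥ = -7+6·β ≈ 18.41641, π⊥ = -7+6·β' ≈ -8.41641 ∉ [0.8, 1.6) ⇒ out
candidate 8: (m,n)=(4,-2) → π∥ = 4-2·β ≈ -4.47214, π⊥ = 4-2·β' ≈ 4.47214 ∉ [0.8, 1.6) ⇒ out
candidate 9: (m,n)=(7,-6) → π∥ = 7-6·β ≈ -18.41641, π⊥ = 7-6·β' ≈ 8.41641 ∉ [0.8, 1.6) ⇒ out

4, 5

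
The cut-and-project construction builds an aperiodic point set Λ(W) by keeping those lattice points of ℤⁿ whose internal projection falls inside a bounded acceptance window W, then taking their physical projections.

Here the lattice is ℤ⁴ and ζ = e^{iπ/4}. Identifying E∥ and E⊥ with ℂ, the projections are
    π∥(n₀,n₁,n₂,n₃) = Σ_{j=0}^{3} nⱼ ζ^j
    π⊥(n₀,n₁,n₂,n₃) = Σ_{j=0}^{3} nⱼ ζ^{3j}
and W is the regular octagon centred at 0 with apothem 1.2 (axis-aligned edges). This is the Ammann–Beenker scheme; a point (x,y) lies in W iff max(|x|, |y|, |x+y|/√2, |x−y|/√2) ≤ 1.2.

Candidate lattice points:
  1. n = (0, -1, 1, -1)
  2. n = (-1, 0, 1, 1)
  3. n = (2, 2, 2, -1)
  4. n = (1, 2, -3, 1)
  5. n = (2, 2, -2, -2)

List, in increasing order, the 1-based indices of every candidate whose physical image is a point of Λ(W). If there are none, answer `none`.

2

With ζ = e^{iπ/4} the internal vectors are ζ^0,ζ^3,ζ^6,ζ^9.
candidate 1: n = (0, -1, 1, -1) → π⊥ ≈ (+0.0000, -2.4142); max(|x|,|y|,|x±y|/√2) = 2.4142 > 1.2 ⇒ ∉ W
candidate 2: n = (-1, 0, 1, 1) → π⊥ ≈ (-0.2929, -0.2929); max(|x|,|y|,|x±y|/√2) = 0.4142 ≤ 1.2 ⇒ ∈ W
candidate 3: n = (2, 2, 2, -1) → π⊥ ≈ (-0.1213, -1.2929); max(|x|,|y|,|x±y|/√2) = 1.2929 > 1.2 ⇒ ∉ W
candidate 4: n = (1, 2, -3, 1) → π⊥ ≈ (+0.2929, +5.1213); max(|x|,|y|,|x±y|/√2) = 5.1213 > 1.2 ⇒ ∉ W
candidate 5: n = (2, 2, -2, -2) → π⊥ ≈ (-0.8284, +2.0000); max(|x|,|y|,|x±y|/√2) = 2.0000 > 1.2 ⇒ ∉ W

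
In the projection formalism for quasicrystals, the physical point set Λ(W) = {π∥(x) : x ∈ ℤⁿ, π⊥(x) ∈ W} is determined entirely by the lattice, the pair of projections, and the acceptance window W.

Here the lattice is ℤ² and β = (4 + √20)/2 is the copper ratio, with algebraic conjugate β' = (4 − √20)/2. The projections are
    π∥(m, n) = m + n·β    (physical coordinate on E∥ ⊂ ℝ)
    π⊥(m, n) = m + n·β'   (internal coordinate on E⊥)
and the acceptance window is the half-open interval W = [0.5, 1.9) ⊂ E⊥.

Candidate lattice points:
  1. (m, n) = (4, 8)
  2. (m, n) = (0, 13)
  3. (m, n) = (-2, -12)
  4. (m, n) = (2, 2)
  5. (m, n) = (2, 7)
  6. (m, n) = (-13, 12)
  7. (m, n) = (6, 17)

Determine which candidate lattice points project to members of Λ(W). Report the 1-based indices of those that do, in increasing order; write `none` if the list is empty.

Compute β' = (4−√20)/2 = -0.236068, so π⊥(m,n) = m -0.236068·n.
[1] lift (4,8): star map gives 2.111456; window check 0.5 ≤ 2.111456 < 1.9 is false → out
[2] lift (0,13): star map gives -3.068884; window check 0.5 ≤ -3.068884 < 1.9 is false → out
[3] lift (-2,-12): star map gives 0.832816; window check 0.5 ≤ 0.832816 < 1.9 is true → IN Λ
[4] lift (2,2): star map gives 1.527864; window check 0.5 ≤ 1.527864 < 1.9 is true → IN Λ
[5] lift (2,7): star map gives 0.347524; window check 0.5 ≤ 0.347524 < 1.9 is false → out
[6] lift (-13,12): star map gives -15.832816; window check 0.5 ≤ -15.832816 < 1.9 is false → out
[7] lift (6,17): star map gives 1.986844; window check 0.5 ≤ 1.986844 < 1.9 is false → out

3, 4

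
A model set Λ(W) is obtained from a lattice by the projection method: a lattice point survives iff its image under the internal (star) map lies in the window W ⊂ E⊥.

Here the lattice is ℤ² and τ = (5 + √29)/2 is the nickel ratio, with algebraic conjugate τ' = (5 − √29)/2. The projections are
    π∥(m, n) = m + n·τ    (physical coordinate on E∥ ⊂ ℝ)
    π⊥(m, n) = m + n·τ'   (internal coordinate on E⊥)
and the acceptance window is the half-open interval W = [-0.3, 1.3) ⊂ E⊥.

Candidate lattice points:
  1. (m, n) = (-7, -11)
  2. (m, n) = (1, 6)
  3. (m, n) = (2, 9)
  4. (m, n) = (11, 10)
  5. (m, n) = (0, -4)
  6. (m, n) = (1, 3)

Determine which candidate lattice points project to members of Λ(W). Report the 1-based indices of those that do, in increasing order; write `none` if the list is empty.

τ' = (5−√29)/2 ≈ -0.1926.
candidate 1: (m,n)=(-7,-11) → π∥ = -7-11·τ ≈ -64.1184, π⊥ = -7-11·τ' ≈ -4.8816 ∉ [-0.3, 1.3) ⇒ out
candidate 2: (m,n)=(1,6) → π∥ = 1+6·τ ≈ 32.1555, π⊥ = 1+6·τ' ≈ -0.1555 ∈ [-0.3, 1.3) ⇒ IN Λ
candidate 3: (m,n)=(2,9) → π∥ = 2+9·τ ≈ 48.7332, π⊥ = 2+9·τ' ≈ 0.2668 ∈ [-0.3, 1.3) ⇒ IN Λ
candidate 4: (m,n)=(11,10) → π∥ = 11+10·τ ≈ 62.9258, π⊥ = 11+10·τ' ≈ 9.0742 ∉ [-0.3, 1.3) ⇒ out
candidate 5: (m,n)=(0,-4) → π∥ = 0-4·τ ≈ -20.7703, π⊥ = 0-4·τ' ≈ 0.7703 ∈ [-0.3, 1.3) ⇒ IN Λ
candidate 6: (m,n)=(1,3) → π∥ = 1+3·τ ≈ 16.5777, π⊥ = 1+3·τ' ≈ 0.4223 ∈ [-0.3, 1.3) ⇒ IN Λ

2, 3, 5, 6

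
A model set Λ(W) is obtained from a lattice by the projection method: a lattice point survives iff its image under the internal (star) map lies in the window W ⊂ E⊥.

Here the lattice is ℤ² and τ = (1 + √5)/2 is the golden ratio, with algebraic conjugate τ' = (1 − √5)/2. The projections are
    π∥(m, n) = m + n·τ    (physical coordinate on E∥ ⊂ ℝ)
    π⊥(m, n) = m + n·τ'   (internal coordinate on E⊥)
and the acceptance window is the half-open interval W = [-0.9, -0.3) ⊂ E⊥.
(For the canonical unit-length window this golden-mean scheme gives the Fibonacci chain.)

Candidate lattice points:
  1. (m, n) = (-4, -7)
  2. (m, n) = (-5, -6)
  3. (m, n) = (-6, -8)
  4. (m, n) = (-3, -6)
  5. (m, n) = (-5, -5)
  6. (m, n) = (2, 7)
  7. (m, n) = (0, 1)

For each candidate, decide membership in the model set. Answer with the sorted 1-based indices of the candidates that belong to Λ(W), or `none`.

Compute τ' = (1−√5)/2 = -0.618034, so π⊥(m,n) = m -0.618034·n.
candidate 1: (m,n)=(-4,-7) → π∥ = -4-7·τ ≈ -15.326238, π⊥ = -4-7·τ' ≈ 0.326238 ∉ [-0.9, -0.3) ⇒ out
candidate 2: (m,n)=(-5,-6) → π∥ = -5-6·τ ≈ -14.708204, π⊥ = -5-6·τ' ≈ -1.291796 ∉ [-0.9, -0.3) ⇒ out
candidate 3: (m,n)=(-6,-8) → π∥ = -6-8·τ ≈ -18.944272, π⊥ = -6-8·τ' ≈ -1.055728 ∉ [-0.9, -0.3) ⇒ out
candidate 4: (m,n)=(-3,-6) → π∥ = -3-6·τ ≈ -12.708204, π⊥ = -3-6·τ' ≈ 0.708204 ∉ [-0.9, -0.3) ⇒ out
candidate 5: (m,n)=(-5,-5) → π∥ = -5-5·τ ≈ -13.090170, π⊥ = -5-5·τ' ≈ -1.909830 ∉ [-0.9, -0.3) ⇒ out
candidate 6: (m,n)=(2,7) → π∥ = 2+7·τ ≈ 13.326238, π⊥ = 2+7·τ' ≈ -2.326238 ∉ [-0.9, -0.3) ⇒ out
candidate 7: (m,n)=(0,1) → π∥ = 0+1·τ ≈ 1.618034, π⊥ = 0+1·τ' ≈ -0.618034 ∈ [-0.9, -0.3) ⇒ IN Λ

7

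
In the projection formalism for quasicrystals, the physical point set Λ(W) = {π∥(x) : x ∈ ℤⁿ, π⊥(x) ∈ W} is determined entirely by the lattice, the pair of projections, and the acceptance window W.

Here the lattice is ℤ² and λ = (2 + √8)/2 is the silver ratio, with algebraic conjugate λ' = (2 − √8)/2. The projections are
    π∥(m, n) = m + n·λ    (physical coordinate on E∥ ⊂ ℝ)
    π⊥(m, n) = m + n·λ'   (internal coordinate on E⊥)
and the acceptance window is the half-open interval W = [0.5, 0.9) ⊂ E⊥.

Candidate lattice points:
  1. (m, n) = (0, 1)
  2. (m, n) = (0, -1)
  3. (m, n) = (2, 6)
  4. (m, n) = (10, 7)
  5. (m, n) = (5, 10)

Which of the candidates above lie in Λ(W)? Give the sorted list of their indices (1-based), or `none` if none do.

λ' = (2−√8)/2 ≈ -0.414214.
[1] lift (0,1): star map gives -0.414214; window check 0.5 ≤ -0.414214 < 0.9 is false → out
[2] lift (0,-1): star map gives 0.414214; window check 0.5 ≤ 0.414214 < 0.9 is false → out
[3] lift (2,6): star map gives -0.485281; window check 0.5 ≤ -0.485281 < 0.9 is false → out
[4] lift (10,7): star map gives 7.100505; window check 0.5 ≤ 7.100505 < 0.9 is false → out
[5] lift (5,10): star map gives 0.857864; window check 0.5 ≤ 0.857864 < 0.9 is true → IN Λ

5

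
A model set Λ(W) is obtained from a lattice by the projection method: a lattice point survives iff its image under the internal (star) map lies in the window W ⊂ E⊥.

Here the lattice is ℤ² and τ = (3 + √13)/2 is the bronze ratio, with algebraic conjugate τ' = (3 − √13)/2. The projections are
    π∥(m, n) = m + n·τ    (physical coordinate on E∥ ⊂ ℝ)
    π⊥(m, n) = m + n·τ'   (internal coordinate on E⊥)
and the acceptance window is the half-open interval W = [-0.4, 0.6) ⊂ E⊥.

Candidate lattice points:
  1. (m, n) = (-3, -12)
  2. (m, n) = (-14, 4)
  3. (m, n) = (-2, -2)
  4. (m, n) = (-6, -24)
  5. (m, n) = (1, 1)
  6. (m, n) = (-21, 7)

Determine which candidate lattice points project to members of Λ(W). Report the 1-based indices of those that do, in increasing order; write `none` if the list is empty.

τ' = (3−√13)/2 ≈ -0.302776.
candidate 1: (m,n)=(-3,-12) → π∥ = -3-12·τ ≈ -42.633308, π⊥ = -3-12·τ' ≈ 0.633308 ∉ [-0.4, 0.6) ⇒ out
candidate 2: (m,n)=(-14,4) → π∥ = -14+4·τ ≈ -0.788897, π⊥ = -14+4·τ' ≈ -15.211103 ∉ [-0.4, 0.6) ⇒ out
candidate 3: (m,n)=(-2,-2) → π∥ = -2-2·τ ≈ -8.605551, π⊥ = -2-2·τ' ≈ -1.394449 ∉ [-0.4, 0.6) ⇒ out
candidate 4: (m,n)=(-6,-24) → π∥ = -6-24·τ ≈ -85.266615, π⊥ = -6-24·τ' ≈ 1.266615 ∉ [-0.4, 0.6) ⇒ out
candidate 5: (m,n)=(1,1) → π∥ = 1+1·τ ≈ 4.302776, π⊥ = 1+1·τ' ≈ 0.697224 ∉ [-0.4, 0.6) ⇒ out
candidate 6: (m,n)=(-21,7) → π∥ = -21+7·τ ≈ 2.119429, π⊥ = -21+7·τ' ≈ -23.119429 ∉ [-0.4, 0.6) ⇒ out

none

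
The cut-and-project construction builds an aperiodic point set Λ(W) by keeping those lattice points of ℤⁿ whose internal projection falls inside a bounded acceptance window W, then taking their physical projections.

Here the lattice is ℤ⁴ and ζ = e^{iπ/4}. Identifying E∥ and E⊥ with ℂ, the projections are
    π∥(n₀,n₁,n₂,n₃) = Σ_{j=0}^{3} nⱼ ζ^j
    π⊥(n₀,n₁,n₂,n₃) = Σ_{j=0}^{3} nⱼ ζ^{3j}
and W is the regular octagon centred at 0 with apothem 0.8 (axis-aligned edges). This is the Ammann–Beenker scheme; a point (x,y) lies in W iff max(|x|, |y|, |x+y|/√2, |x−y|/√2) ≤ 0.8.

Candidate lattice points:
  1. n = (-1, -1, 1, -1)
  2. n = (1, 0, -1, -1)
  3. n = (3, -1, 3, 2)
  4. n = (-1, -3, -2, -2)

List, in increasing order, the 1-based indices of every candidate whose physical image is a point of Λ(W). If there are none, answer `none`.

2

With ζ = e^{iπ/4} the internal vectors are ζ^0,ζ^3,ζ^6,ζ^9.
#1 (-1, -1, 1, -1): internal (-1.0000, -2.4142); octagon support 2.4142 vs apothem 0.8 → ∉ W
#2 (1, 0, -1, -1): internal (0.2929, 0.2929); octagon support 0.4142 vs apothem 0.8 → ∈ W
#3 (3, -1, 3, 2): internal (5.1213, -2.2929); octagon support 5.2426 vs apothem 0.8 → ∉ W
#4 (-1, -3, -2, -2): internal (-0.2929, -1.5355); octagon support 1.5355 vs apothem 0.8 → ∉ W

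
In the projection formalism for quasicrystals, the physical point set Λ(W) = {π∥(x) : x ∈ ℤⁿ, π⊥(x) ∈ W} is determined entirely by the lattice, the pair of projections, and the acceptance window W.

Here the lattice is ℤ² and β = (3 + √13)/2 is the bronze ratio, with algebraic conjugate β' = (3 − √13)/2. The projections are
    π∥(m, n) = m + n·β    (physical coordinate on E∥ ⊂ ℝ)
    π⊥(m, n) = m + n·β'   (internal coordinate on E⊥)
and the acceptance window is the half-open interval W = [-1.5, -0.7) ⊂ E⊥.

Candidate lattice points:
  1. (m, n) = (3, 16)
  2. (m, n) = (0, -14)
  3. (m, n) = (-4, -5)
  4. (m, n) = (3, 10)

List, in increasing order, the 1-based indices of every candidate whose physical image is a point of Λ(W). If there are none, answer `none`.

Compute β' = (3−√13)/2 = -0.302776, so π⊥(m,n) = m -0.302776·n.
#1 (3,16): internal coord 3 + (16)·β' = -1.844410; -1.844410 ∉ [-1.5, -0.7) → out
#2 (0,-14): internal coord 0 + (-14)·β' = +4.238859; +4.238859 ∉ [-1.5, -0.7) → out
#3 (-4,-5): internal coord -4 + (-5)·β' = -2.486122; -2.486122 ∉ [-1.5, -0.7) → out
#4 (3,10): internal coord 3 + (10)·β' = -0.027756; -0.027756 ∉ [-1.5, -0.7) → out

none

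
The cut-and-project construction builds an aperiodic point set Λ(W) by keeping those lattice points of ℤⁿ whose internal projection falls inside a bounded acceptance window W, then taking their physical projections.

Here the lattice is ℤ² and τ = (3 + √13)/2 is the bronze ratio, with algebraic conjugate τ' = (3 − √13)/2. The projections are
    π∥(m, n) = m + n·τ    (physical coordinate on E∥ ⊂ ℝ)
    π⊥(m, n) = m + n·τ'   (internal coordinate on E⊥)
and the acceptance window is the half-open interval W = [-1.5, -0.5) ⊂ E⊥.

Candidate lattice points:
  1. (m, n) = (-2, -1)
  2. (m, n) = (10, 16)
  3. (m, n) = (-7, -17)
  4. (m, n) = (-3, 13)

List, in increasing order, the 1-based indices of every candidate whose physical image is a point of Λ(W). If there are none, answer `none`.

none

τ' = (3−√13)/2 ≈ -0.302776.
candidate 1: (m,n)=(-2,-1) → π∥ = -2-1·τ ≈ -5.302776, π⊥ = -2-1·τ' ≈ -1.697224 ∉ [-1.5, -0.5) ⇒ out
candidate 2: (m,n)=(10,16) → π∥ = 10+16·τ ≈ 62.844410, π⊥ = 10+16·τ' ≈ 5.155590 ∉ [-1.5, -0.5) ⇒ out
candidate 3: (m,n)=(-7,-17) → π∥ = -7-17·τ ≈ -63.147186, π⊥ = -7-17·τ' ≈ -1.852814 ∉ [-1.5, -0.5) ⇒ out
candidate 4: (m,n)=(-3,13) → π∥ = -3+13·τ ≈ 39.936083, π⊥ = -3+13·τ' ≈ -6.936083 ∉ [-1.5, -0.5) ⇒ out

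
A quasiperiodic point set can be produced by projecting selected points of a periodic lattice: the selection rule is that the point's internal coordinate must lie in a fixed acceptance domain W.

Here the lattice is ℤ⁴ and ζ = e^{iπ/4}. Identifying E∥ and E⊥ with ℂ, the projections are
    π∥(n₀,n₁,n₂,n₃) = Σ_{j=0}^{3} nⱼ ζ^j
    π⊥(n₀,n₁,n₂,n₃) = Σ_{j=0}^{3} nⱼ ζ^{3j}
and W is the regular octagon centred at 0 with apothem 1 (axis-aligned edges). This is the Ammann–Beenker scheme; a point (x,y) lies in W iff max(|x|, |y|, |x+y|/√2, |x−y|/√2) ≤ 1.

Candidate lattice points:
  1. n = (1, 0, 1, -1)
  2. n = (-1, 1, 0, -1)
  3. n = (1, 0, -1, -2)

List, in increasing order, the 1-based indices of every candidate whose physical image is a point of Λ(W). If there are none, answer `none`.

Internal map: ζ^{3j} for j=0..3 gives (1,0), (−√2/2,√2/2), (0,−1), (√2/2,√2/2).
#1 (1, 0, 1, -1): internal (0.2929, -1.7071); octagon support 1.7071 vs apothem 1 → ∉ W
#2 (-1, 1, 0, -1): internal (-2.4142, 0.0000); octagon support 2.4142 vs apothem 1 → ∉ W
#3 (1, 0, -1, -2): internal (-0.4142, -0.4142); octagon support 0.5858 vs apothem 1 → ∈ W

3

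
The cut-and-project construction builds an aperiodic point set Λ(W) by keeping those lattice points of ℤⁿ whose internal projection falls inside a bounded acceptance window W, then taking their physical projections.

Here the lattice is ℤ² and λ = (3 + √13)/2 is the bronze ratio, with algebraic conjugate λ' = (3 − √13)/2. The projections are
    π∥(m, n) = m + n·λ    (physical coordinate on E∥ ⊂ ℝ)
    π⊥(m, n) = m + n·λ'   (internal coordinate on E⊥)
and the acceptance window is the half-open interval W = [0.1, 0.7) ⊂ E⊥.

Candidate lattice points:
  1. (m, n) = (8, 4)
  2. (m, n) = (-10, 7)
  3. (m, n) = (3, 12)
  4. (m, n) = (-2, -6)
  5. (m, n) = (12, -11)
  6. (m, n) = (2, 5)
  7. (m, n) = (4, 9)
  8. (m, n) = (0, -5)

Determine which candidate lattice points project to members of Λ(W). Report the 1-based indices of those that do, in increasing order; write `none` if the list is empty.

6

Numerically λ ≈ 3.302776 and λ' = −1/λ ≈ -0.302776.
candidate 1: (m,n)=(8,4) → π∥ = 8+4·λ ≈ 21.211103, π⊥ = 8+4·λ' ≈ 6.788897 ∉ [0.1, 0.7) ⇒ out
candidate 2: (m,n)=(-10,7) → π∥ = -10+7·λ ≈ 13.119429, π⊥ = -10+7·λ' ≈ -12.119429 ∉ [0.1, 0.7) ⇒ out
candidate 3: (m,n)=(3,12) → π∥ = 3+12·λ ≈ 42.633308, π⊥ = 3+12·λ' ≈ -0.633308 ∉ [0.1, 0.7) ⇒ out
candidate 4: (m,n)=(-2,-6) → π∥ = -2-6·λ ≈ -21.816654, π⊥ = -2-6·λ' ≈ -0.183346 ∉ [0.1, 0.7) ⇒ out
candidate 5: (m,n)=(12,-11) → π∥ = 12-11·λ ≈ -24.330532, π⊥ = 12-11·λ' ≈ 15.330532 ∉ [0.1, 0.7) ⇒ out
candidate 6: (m,n)=(2,5) → π∥ = 2+5·λ ≈ 18.513878, π⊥ = 2+5·λ' ≈ 0.486122 ∈ [0.1, 0.7) ⇒ IN Λ
candidate 7: (m,n)=(4,9) → π∥ = 4+9·λ ≈ 33.724981, π⊥ = 4+9·λ' ≈ 1.275019 ∉ [0.1, 0.7) ⇒ out
candidate 8: (m,n)=(0,-5) → π∥ = 0-5·λ ≈ -16.513878, π⊥ = 0-5·λ' ≈ 1.513878 ∉ [0.1, 0.7) ⇒ out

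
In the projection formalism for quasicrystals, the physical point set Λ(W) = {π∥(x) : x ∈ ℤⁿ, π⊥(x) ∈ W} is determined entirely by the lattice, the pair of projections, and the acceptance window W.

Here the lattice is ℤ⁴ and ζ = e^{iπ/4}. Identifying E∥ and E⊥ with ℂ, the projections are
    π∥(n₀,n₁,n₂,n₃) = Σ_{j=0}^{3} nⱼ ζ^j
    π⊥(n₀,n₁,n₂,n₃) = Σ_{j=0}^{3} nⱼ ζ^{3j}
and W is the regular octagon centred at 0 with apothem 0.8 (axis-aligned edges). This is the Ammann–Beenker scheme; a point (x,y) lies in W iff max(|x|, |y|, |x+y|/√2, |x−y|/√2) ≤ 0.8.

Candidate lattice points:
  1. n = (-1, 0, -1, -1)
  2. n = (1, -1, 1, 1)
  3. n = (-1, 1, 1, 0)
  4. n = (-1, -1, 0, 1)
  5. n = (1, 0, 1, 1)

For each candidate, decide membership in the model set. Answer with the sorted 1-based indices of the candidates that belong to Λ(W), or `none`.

With ζ = e^{iπ/4} the internal vectors are ζ^0,ζ^3,ζ^6,ζ^9.
candidate 1: n = (-1, 0, -1, -1) → π⊥ ≈ (-1.707107, +0.292893); max(|x|,|y|,|x±y|/√2) = 1.707107 > 0.8 ⇒ ∉ W
candidate 2: n = (1, -1, 1, 1) → π⊥ ≈ (+2.414214, -1.000000); max(|x|,|y|,|x±y|/√2) = 2.414214 > 0.8 ⇒ ∉ W
candidate 3: n = (-1, 1, 1, 0) → π⊥ ≈ (-1.707107, -0.292893); max(|x|,|y|,|x±y|/√2) = 1.707107 > 0.8 ⇒ ∉ W
candidate 4: n = (-1, -1, 0, 1) → π⊥ ≈ (+0.414214, +0.000000); max(|x|,|y|,|x±y|/√2) = 0.414214 ≤ 0.8 ⇒ ∈ W
candidate 5: n = (1, 0, 1, 1) → π⊥ ≈ (+1.707107, -0.292893); max(|x|,|y|,|x±y|/√2) = 1.707107 > 0.8 ⇒ ∉ W

4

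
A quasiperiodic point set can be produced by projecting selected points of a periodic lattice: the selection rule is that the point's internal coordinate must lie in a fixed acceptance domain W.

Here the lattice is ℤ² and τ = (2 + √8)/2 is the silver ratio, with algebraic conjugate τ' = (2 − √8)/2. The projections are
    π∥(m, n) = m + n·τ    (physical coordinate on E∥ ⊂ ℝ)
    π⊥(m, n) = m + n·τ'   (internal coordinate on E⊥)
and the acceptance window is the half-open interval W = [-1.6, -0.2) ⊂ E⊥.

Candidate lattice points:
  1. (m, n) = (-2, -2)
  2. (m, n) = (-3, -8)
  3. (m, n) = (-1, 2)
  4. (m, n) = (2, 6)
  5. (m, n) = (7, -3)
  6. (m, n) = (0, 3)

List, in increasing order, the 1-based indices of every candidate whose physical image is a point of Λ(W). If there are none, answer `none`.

τ' = (2−√8)/2 ≈ -0.4142.
[1] lift (-2,-2): star map gives -1.1716; window check -1.6 ≤ -1.1716 < -0.2 is true → IN Λ
[2] lift (-3,-8): star map gives 0.3137; window check -1.6 ≤ 0.3137 < -0.2 is false → out
[3] lift (-1,2): star map gives -1.8284; window check -1.6 ≤ -1.8284 < -0.2 is false → out
[4] lift (2,6): star map gives -0.4853; window check -1.6 ≤ -0.4853 < -0.2 is true → IN Λ
[5] lift (7,-3): star map gives 8.2426; window check -1.6 ≤ 8.2426 < -0.2 is false → out
[6] lift (0,3): star map gives -1.2426; window check -1.6 ≤ -1.2426 < -0.2 is true → IN Λ

1, 4, 6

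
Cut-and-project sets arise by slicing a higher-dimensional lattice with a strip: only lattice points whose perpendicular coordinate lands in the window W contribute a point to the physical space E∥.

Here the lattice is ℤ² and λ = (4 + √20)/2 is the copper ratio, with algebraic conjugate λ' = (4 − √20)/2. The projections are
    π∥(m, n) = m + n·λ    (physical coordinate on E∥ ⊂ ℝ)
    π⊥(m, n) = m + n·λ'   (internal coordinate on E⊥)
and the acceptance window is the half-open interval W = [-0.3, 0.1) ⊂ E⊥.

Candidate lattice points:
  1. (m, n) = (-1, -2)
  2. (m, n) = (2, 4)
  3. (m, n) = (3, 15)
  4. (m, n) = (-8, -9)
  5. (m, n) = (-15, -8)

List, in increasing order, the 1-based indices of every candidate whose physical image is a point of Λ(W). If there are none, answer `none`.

λ' = (4−√20)/2 ≈ -0.236068.
candidate 1: (m,n)=(-1,-2) → π∥ = -1-2·λ ≈ -9.472136, π⊥ = -1-2·λ' ≈ -0.527864 ∉ [-0.3, 0.1) ⇒ out
candidate 2: (m,n)=(2,4) → π∥ = 2+4·λ ≈ 18.944272, π⊥ = 2+4·λ' ≈ 1.055728 ∉ [-0.3, 0.1) ⇒ out
candidate 3: (m,n)=(3,15) → π∥ = 3+15·λ ≈ 66.541020, π⊥ = 3+15·λ' ≈ -0.541020 ∉ [-0.3, 0.1) ⇒ out
candidate 4: (m,n)=(-8,-9) → π∥ = -8-9·λ ≈ -46.124612, π⊥ = -8-9·λ' ≈ -5.875388 ∉ [-0.3, 0.1) ⇒ out
candidate 5: (m,n)=(-15,-8) → π∥ = -15-8·λ ≈ -48.888544, π⊥ = -15-8·λ' ≈ -13.111456 ∉ [-0.3, 0.1) ⇒ out

none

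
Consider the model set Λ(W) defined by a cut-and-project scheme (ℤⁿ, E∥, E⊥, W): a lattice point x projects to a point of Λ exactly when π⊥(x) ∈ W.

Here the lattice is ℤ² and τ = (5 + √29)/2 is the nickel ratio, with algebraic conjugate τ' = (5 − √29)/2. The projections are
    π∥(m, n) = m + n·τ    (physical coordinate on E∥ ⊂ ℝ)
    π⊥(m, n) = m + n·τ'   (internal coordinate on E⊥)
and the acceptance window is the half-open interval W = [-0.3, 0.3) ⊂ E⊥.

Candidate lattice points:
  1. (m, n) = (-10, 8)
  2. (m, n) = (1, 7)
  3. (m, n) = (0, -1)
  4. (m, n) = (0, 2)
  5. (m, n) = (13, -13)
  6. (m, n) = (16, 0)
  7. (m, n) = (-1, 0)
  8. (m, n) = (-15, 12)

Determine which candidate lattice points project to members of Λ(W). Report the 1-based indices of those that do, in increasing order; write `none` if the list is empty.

3

τ' = (5−√29)/2 ≈ -0.192582.
#1 (-10,8): internal coord -10 + (8)·τ' = -11.540659; -11.540659 ∉ [-0.3, 0.3) → out
#2 (1,7): internal coord 1 + (7)·τ' = -0.348077; -0.348077 ∉ [-0.3, 0.3) → out
#3 (0,-1): internal coord 0 + (-1)·τ' = +0.192582; +0.192582 ∈ [-0.3, 0.3) → IN Λ
#4 (0,2): internal coord 0 + (2)·τ' = -0.385165; -0.385165 ∉ [-0.3, 0.3) → out
#5 (13,-13): internal coord 13 + (-13)·τ' = +15.503571; +15.503571 ∉ [-0.3, 0.3) → out
#6 (16,0): internal coord 16 + (0)·τ' = +16.000000; +16.000000 ∉ [-0.3, 0.3) → out
#7 (-1,0): internal coord -1 + (0)·τ' = -1.000000; -1.000000 ∉ [-0.3, 0.3) → out
#8 (-15,12): internal coord -15 + (12)·τ' = -17.310989; -17.310989 ∉ [-0.3, 0.3) → out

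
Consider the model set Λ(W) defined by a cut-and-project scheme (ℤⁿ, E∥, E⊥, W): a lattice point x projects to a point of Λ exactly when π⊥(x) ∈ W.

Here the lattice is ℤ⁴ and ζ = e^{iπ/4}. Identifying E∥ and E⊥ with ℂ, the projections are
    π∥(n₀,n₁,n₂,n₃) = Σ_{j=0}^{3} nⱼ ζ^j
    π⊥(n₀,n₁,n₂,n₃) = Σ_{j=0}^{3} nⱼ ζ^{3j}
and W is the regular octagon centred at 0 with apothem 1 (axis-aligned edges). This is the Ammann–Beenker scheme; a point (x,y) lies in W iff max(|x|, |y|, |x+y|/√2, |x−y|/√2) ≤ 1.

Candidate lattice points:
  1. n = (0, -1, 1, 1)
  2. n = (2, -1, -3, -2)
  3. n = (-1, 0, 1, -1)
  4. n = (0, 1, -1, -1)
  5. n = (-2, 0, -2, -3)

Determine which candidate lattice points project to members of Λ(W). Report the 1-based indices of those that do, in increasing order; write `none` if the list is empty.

With ζ = e^{iπ/4} the internal vectors are ζ^0,ζ^3,ζ^6,ζ^9.
candidate 1: n = (0, -1, 1, 1) → π⊥ ≈ (+1.414214, -1.000000); max(|x|,|y|,|x±y|/√2) = 1.707107 > 1 ⇒ ∉ W
candidate 2: n = (2, -1, -3, -2) → π⊥ ≈ (+1.292893, +0.878680); max(|x|,|y|,|x±y|/√2) = 1.535534 > 1 ⇒ ∉ W
candidate 3: n = (-1, 0, 1, -1) → π⊥ ≈ (-1.707107, -1.707107); max(|x|,|y|,|x±y|/√2) = 2.414214 > 1 ⇒ ∉ W
candidate 4: n = (0, 1, -1, -1) → π⊥ ≈ (-1.414214, +1.000000); max(|x|,|y|,|x±y|/√2) = 1.707107 > 1 ⇒ ∉ W
candidate 5: n = (-2, 0, -2, -3) → π⊥ ≈ (-4.121320, -0.121320); max(|x|,|y|,|x±y|/√2) = 4.121320 > 1 ⇒ ∉ W

none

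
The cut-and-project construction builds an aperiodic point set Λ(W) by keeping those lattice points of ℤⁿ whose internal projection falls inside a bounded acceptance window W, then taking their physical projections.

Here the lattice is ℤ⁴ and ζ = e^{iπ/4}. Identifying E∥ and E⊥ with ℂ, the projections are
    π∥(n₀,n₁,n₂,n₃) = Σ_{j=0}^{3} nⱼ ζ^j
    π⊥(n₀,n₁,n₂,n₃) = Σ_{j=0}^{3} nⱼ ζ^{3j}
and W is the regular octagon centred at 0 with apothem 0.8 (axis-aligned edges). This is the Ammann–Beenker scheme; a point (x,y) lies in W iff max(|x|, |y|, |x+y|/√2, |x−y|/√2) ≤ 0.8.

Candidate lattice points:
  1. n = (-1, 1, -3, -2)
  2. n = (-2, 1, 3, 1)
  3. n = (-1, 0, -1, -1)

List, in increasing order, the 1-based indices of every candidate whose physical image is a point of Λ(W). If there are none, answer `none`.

Internal map: ζ^{3j} for j=0..3 gives (1,0), (−√2/2,√2/2), (0,−1), (√2/2,√2/2).
candidate 1: n = (-1, 1, -3, -2) → π⊥ ≈ (-3.121320, +2.292893); max(|x|,|y|,|x±y|/√2) = 3.828427 > 0.8 ⇒ ∉ W
candidate 2: n = (-2, 1, 3, 1) → π⊥ ≈ (-2.000000, -1.585786); max(|x|,|y|,|x±y|/√2) = 2.535534 > 0.8 ⇒ ∉ W
candidate 3: n = (-1, 0, -1, -1) → π⊥ ≈ (-1.707107, +0.292893); max(|x|,|y|,|x±y|/√2) = 1.707107 > 0.8 ⇒ ∉ W

none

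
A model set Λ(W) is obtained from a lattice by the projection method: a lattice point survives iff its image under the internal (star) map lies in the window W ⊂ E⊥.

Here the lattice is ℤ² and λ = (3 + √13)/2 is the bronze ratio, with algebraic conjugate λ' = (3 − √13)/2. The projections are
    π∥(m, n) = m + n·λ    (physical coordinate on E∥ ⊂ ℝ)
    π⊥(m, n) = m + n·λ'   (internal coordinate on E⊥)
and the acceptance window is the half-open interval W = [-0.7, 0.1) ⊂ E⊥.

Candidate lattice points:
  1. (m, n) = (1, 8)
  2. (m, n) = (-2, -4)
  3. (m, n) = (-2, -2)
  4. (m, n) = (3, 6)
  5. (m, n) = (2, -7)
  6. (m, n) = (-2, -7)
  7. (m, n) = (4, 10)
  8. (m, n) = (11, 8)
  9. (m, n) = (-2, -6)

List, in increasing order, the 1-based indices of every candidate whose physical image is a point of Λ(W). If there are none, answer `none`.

9

Numerically λ ≈ 3.3028 and λ' = −1/λ ≈ -0.3028.
candidate 1: (m,n)=(1,8) → π∥ = 1+8·λ ≈ 27.4222, π⊥ = 1+8·λ' ≈ -1.4222 ∉ [-0.7, 0.1) ⇒ out
candidate 2: (m,n)=(-2,-4) → π∥ = -2-4·λ ≈ -15.2111, π⊥ = -2-4·λ' ≈ -0.7889 ∉ [-0.7, 0.1) ⇒ out
candidate 3: (m,n)=(-2,-2) → π∥ = -2-2·λ ≈ -8.6056, π⊥ = -2-2·λ' ≈ -1.3944 ∉ [-0.7, 0.1) ⇒ out
candidate 4: (m,n)=(3,6) → π∥ = 3+6·λ ≈ 22.8167, π⊥ = 3+6·λ' ≈ 1.1833 ∉ [-0.7, 0.1) ⇒ out
candidate 5: (m,n)=(2,-7) → π∥ = 2-7·λ ≈ -21.1194, π⊥ = 2-7·λ' ≈ 4.1194 ∉ [-0.7, 0.1) ⇒ out
candidate 6: (m,n)=(-2,-7) → π∥ = -2-7·λ ≈ -25.1194, π⊥ = -2-7·λ' ≈ 0.1194 ∉ [-0.7, 0.1) ⇒ out
candidate 7: (m,n)=(4,10) → π∥ = 4+10·λ ≈ 37.0278, π⊥ = 4+10·λ' ≈ 0.9722 ∉ [-0.7, 0.1) ⇒ out
candidate 8: (m,n)=(11,8) → π∥ = 11+8·λ ≈ 37.4222, π⊥ = 11+8·λ' ≈ 8.5778 ∉ [-0.7, 0.1) ⇒ out
candidate 9: (m,n)=(-2,-6) → π∥ = -2-6·λ ≈ -21.8167, π⊥ = -2-6·λ' ≈ -0.1833 ∈ [-0.7, 0.1) ⇒ IN Λ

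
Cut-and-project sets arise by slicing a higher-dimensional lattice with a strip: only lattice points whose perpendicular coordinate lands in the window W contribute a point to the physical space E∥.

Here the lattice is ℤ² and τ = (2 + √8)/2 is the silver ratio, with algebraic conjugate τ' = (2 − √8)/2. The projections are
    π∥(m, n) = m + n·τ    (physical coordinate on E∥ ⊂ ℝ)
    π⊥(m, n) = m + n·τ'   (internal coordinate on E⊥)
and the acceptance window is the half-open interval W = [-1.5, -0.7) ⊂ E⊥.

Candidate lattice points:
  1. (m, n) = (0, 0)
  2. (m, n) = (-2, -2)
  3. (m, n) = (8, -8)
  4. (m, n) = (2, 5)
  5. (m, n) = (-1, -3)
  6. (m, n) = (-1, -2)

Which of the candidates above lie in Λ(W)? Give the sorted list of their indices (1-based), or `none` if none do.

τ' = (2−√8)/2 ≈ -0.4142.
#1 (0,0): internal coord 0 + (0)·τ' = +0.0000; +0.0000 ∉ [-1.5, -0.7) → out
#2 (-2,-2): internal coord -2 + (-2)·τ' = -1.1716; -1.1716 ∈ [-1.5, -0.7) → IN Λ
#3 (8,-8): internal coord 8 + (-8)·τ' = +11.3137; +11.3137 ∉ [-1.5, -0.7) → out
#4 (2,5): internal coord 2 + (5)·τ' = -0.0711; -0.0711 ∉ [-1.5, -0.7) → out
#5 (-1,-3): internal coord -1 + (-3)·τ' = +0.2426; +0.2426 ∉ [-1.5, -0.7) → out
#6 (-1,-2): internal coord -1 + (-2)·τ' = -0.1716; -0.1716 ∉ [-1.5, -0.7) → out

2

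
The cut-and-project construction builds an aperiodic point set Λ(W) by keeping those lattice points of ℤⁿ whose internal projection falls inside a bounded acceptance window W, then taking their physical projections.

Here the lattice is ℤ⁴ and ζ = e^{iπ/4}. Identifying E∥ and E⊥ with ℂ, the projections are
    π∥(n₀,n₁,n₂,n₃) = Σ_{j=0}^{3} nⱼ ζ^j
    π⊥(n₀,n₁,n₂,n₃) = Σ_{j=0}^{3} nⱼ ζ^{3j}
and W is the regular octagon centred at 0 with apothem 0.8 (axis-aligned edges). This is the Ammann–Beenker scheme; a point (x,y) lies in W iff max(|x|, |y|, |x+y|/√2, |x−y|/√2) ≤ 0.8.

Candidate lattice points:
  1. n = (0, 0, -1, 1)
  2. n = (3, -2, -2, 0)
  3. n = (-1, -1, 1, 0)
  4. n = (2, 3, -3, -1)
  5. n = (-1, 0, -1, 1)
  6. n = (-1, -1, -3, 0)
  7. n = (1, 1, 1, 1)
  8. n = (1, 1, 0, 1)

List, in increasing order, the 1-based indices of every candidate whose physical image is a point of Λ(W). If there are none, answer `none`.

Internal map: ζ^{3j} for j=0..3 gives (1,0), (−√2/2,√2/2), (0,−1), (√2/2,√2/2).
#1 (0, 0, -1, 1): internal (0.707107, 1.707107); octagon support 1.707107 vs apothem 0.8 → ∉ W
#2 (3, -2, -2, 0): internal (4.414214, 0.585786); octagon support 4.414214 vs apothem 0.8 → ∉ W
#3 (-1, -1, 1, 0): internal (-0.292893, -1.707107); octagon support 1.707107 vs apothem 0.8 → ∉ W
#4 (2, 3, -3, -1): internal (-0.828427, 4.414214); octagon support 4.414214 vs apothem 0.8 → ∉ W
#5 (-1, 0, -1, 1): internal (-0.292893, 1.707107); octagon support 1.707107 vs apothem 0.8 → ∉ W
#6 (-1, -1, -3, 0): internal (-0.292893, 2.292893); octagon support 2.292893 vs apothem 0.8 → ∉ W
#7 (1, 1, 1, 1): internal (1.000000, 0.414214); octagon support 1.000000 vs apothem 0.8 → ∉ W
#8 (1, 1, 0, 1): internal (1.000000, 1.414214); octagon support 1.707107 vs apothem 0.8 → ∉ W

none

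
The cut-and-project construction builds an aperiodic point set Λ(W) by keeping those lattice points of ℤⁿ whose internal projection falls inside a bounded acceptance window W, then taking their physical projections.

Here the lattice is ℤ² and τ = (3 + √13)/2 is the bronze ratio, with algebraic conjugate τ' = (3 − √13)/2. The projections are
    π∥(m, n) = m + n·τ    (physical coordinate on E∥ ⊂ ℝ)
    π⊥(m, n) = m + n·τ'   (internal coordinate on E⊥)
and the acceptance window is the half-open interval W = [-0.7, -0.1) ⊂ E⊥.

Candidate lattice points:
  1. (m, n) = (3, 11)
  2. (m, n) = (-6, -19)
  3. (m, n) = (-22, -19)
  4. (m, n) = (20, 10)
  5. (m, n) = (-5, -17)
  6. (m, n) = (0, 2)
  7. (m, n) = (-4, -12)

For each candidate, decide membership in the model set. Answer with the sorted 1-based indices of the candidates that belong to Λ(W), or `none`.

1, 2, 6, 7

Numerically τ ≈ 3.3028 and τ' = −1/τ ≈ -0.3028.
candidate 1: (m,n)=(3,11) → π∥ = 3+11·τ ≈ 39.3305, π⊥ = 3+11·τ' ≈ -0.3305 ∈ [-0.7, -0.1) ⇒ IN Λ
candidate 2: (m,n)=(-6,-19) → π∥ = -6-19·τ ≈ -68.7527, π⊥ = -6-19·τ' ≈ -0.2473 ∈ [-0.7, -0.1) ⇒ IN Λ
candidate 3: (m,n)=(-22,-19) → π∥ = -22-19·τ ≈ -84.7527, π⊥ = -22-19·τ' ≈ -16.2473 ∉ [-0.7, -0.1) ⇒ out
candidate 4: (m,n)=(20,10) → π∥ = 20+10·τ ≈ 53.0278, π⊥ = 20+10·τ' ≈ 16.9722 ∉ [-0.7, -0.1) ⇒ out
candidate 5: (m,n)=(-5,-17) → π∥ = -5-17·τ ≈ -61.1472, π⊥ = -5-17·τ' ≈ 0.1472 ∉ [-0.7, -0.1) ⇒ out
candidate 6: (m,n)=(0,2) → π∥ = 0+2·τ ≈ 6.6056, π⊥ = 0+2·τ' ≈ -0.6056 ∈ [-0.7, -0.1) ⇒ IN Λ
candidate 7: (m,n)=(-4,-12) → π∥ = -4-12·τ ≈ -43.6333, π⊥ = -4-12·τ' ≈ -0.3667 ∈ [-0.7, -0.1) ⇒ IN Λ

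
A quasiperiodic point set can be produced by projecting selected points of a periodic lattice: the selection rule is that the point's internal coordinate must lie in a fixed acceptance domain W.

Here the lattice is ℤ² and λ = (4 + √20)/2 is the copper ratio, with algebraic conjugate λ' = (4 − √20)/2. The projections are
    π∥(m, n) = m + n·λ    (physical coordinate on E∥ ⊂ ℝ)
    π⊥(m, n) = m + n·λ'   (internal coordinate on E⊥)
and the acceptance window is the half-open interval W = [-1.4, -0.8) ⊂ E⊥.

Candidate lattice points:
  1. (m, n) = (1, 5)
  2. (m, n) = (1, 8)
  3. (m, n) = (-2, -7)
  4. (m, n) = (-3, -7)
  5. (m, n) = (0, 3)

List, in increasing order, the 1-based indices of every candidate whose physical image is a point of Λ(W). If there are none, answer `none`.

Numerically λ ≈ 4.23607 and λ' = −1/λ ≈ -0.23607.
[1] lift (1,5): star map gives -0.18034; window check -1.4 ≤ -0.18034 < -0.8 is false → out
[2] lift (1,8): star map gives -0.88854; window check -1.4 ≤ -0.88854 < -0.8 is true → IN Λ
[3] lift (-2,-7): star map gives -0.34752; window check -1.4 ≤ -0.34752 < -0.8 is false → out
[4] lift (-3,-7): star map gives -1.34752; window check -1.4 ≤ -1.34752 < -0.8 is true → IN Λ
[5] lift (0,3): star map gives -0.70820; window check -1.4 ≤ -0.70820 < -0.8 is false → out

2, 4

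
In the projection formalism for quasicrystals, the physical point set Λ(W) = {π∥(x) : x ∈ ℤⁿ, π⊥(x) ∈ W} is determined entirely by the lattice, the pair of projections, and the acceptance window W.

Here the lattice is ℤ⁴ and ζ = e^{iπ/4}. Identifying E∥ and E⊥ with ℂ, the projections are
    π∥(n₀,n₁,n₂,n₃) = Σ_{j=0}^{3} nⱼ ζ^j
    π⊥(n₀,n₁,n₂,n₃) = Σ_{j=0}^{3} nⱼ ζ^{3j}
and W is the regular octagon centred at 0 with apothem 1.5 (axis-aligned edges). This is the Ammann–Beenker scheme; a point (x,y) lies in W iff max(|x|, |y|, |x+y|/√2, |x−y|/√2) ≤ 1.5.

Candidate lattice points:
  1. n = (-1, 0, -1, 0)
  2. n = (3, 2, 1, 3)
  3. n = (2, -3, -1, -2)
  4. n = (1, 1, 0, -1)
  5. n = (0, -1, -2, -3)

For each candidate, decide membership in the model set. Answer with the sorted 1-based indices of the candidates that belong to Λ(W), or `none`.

Internal map: ζ^{3j} for j=0..3 gives (1,0), (−√2/2,√2/2), (0,−1), (√2/2,√2/2).
#1 (-1, 0, -1, 0): internal (-1.00000, 1.00000); octagon support 1.41421 vs apothem 1.5 → ∈ W
#2 (3, 2, 1, 3): internal (3.70711, 2.53553); octagon support 4.41421 vs apothem 1.5 → ∉ W
#3 (2, -3, -1, -2): internal (2.70711, -2.53553); octagon support 3.70711 vs apothem 1.5 → ∉ W
#4 (1, 1, 0, -1): internal (-0.41421, 0.00000); octagon support 0.41421 vs apothem 1.5 → ∈ W
#5 (0, -1, -2, -3): internal (-1.41421, -0.82843); octagon support 1.58579 vs apothem 1.5 → ∉ W

1, 4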